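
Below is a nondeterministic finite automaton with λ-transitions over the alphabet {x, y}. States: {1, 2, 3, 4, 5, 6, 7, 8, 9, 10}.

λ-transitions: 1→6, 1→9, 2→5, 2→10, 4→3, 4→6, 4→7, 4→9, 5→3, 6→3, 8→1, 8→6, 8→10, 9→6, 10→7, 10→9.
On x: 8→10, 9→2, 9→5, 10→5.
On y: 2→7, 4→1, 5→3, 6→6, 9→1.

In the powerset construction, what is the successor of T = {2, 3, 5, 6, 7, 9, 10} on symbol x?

9 on x → {2, 5}.
10 on x → {5}.
No x-transition from 2, 3, 5, 6, 7.
Union after reading x: {2, 5}.
Now take the λ-closure:
From 2 via λ: add 10.
From 5 via λ: add 3.
From 10 via λ: add 7, 9.
From 9 via λ: add 6.
No new states can be added; the closed set is {2, 3, 5, 6, 7, 9, 10}.

{2, 3, 5, 6, 7, 9, 10}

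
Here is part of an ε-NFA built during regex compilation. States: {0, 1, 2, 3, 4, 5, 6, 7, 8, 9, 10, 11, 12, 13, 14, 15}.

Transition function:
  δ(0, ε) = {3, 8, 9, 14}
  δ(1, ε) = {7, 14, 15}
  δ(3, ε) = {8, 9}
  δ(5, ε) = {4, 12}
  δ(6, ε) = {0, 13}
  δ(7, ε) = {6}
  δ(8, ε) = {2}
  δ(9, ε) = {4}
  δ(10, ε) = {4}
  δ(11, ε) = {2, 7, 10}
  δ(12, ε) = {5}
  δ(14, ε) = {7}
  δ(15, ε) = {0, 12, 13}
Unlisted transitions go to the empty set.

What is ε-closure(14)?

Start with {14}.
From 14 via ε: add 7.
From 7 via ε: add 6.
From 6 via ε: add 0, 13.
From 0 via ε: add 3, 8, 9.
From 8 via ε: add 2.
From 9 via ε: add 4.
No new states can be added; the closed set is {0, 2, 3, 4, 6, 7, 8, 9, 13, 14}.

{0, 2, 3, 4, 6, 7, 8, 9, 13, 14}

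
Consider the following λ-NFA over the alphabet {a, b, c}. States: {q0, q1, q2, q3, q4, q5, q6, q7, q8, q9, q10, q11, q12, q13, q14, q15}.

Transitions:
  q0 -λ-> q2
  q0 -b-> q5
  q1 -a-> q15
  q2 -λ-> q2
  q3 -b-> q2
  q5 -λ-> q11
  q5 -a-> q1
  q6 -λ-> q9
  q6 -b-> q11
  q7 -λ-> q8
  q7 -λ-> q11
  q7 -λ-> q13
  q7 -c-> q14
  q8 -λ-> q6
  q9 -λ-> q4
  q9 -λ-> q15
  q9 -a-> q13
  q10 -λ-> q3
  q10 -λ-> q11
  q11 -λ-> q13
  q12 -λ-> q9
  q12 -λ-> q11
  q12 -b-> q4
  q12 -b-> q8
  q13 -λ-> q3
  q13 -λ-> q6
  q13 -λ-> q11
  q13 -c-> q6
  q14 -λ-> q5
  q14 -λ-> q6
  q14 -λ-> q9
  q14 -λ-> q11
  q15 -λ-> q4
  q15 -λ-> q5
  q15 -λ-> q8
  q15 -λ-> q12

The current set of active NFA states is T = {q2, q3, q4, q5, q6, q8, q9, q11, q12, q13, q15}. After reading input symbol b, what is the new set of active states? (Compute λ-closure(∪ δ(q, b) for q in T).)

q3 on b → {q2}.
q6 on b → {q11}.
q12 on b → {q4, q8}.
No b-transition from q2, q4, q5, q8, q9, q11, q13, q15.
Union after reading b: {q2, q4, q8, q11}.
Now take the λ-closure:
From q8 via λ: add q6.
From q11 via λ: add q13.
From q6 via λ: add q9.
From q13 via λ: add q3.
From q9 via λ: add q15.
From q15 via λ: add q5, q12.
No new states can be added; the closed set is {q2, q3, q4, q5, q6, q8, q9, q11, q12, q13, q15}.

{q2, q3, q4, q5, q6, q8, q9, q11, q12, q13, q15}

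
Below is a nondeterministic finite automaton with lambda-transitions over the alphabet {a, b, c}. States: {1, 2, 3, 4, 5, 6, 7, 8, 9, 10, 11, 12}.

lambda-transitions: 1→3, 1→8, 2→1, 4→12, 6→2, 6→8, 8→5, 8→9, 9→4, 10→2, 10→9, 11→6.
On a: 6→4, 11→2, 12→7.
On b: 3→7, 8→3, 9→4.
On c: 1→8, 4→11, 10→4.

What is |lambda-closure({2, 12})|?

Start with {2, 12}.
From 2 via lambda: add 1.
From 1 via lambda: add 3, 8.
From 8 via lambda: add 5, 9.
From 9 via lambda: add 4.
lambda-closure = {1, 2, 3, 4, 5, 8, 9, 12}, which has 8 states.

8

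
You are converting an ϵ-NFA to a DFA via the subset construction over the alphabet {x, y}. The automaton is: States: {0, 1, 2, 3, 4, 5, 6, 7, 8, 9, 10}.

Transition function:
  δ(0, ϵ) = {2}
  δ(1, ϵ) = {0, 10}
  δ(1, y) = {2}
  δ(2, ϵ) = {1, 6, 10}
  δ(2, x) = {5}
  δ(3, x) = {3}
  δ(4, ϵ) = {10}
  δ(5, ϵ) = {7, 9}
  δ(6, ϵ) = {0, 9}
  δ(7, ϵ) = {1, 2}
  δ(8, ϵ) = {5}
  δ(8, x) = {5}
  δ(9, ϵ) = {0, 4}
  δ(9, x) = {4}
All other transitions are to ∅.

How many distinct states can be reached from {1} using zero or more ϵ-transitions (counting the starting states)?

7

Start with {1}.
From 1 via ϵ: add 0, 10.
From 0 via ϵ: add 2.
From 2 via ϵ: add 6.
From 6 via ϵ: add 9.
From 9 via ϵ: add 4.
ϵ-closure = {0, 1, 2, 4, 6, 9, 10}, which has 7 states.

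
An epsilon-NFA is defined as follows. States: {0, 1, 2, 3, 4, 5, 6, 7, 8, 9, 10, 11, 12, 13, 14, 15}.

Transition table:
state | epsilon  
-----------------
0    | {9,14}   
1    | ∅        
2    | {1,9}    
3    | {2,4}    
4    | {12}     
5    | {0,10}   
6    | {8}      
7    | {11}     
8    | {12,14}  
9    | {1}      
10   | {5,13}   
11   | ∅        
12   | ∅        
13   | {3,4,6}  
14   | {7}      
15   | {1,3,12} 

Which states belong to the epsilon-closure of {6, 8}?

Start with {6, 8}.
From 8 via epsilon: add 12, 14.
From 14 via epsilon: add 7.
From 7 via epsilon: add 11.
No new states can be added; the closed set is {6, 7, 8, 11, 12, 14}.

{6, 7, 8, 11, 12, 14}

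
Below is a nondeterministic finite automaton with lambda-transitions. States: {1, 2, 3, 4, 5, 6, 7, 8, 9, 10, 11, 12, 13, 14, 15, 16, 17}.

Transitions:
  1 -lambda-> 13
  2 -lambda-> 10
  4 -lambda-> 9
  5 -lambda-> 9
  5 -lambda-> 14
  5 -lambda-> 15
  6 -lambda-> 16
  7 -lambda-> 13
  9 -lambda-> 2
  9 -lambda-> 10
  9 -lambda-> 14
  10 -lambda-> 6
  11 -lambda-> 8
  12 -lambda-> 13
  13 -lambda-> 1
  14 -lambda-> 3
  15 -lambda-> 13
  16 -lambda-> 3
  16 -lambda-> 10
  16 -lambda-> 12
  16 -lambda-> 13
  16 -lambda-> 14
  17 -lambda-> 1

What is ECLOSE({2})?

Start with {2}.
From 2 via lambda: add 10.
From 10 via lambda: add 6.
From 6 via lambda: add 16.
From 16 via lambda: add 3, 12, 13, 14.
From 13 via lambda: add 1.
No new states can be added; the closed set is {1, 2, 3, 6, 10, 12, 13, 14, 16}.

{1, 2, 3, 6, 10, 12, 13, 14, 16}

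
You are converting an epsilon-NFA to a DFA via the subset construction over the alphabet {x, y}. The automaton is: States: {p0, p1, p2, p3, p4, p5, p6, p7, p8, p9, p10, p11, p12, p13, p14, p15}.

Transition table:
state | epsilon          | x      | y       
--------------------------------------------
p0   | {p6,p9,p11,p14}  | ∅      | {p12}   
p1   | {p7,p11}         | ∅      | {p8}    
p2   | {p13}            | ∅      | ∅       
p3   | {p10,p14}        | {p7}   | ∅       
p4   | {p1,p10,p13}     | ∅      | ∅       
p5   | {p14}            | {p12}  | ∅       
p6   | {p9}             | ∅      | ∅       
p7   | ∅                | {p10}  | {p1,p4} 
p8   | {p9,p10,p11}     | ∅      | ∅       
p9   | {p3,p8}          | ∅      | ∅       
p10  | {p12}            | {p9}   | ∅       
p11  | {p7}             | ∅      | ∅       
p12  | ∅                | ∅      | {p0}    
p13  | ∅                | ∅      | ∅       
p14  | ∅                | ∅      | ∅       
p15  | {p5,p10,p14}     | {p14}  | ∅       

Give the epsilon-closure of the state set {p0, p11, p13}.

{p0, p3, p6, p7, p8, p9, p10, p11, p12, p13, p14}

Start with {p0, p11, p13}.
From p0 via epsilon: add p6, p9, p14.
From p11 via epsilon: add p7.
From p9 via epsilon: add p3, p8.
From p3 via epsilon: add p10.
From p10 via epsilon: add p12.
No new states can be added; the closed set is {p0, p3, p6, p7, p8, p9, p10, p11, p12, p13, p14}.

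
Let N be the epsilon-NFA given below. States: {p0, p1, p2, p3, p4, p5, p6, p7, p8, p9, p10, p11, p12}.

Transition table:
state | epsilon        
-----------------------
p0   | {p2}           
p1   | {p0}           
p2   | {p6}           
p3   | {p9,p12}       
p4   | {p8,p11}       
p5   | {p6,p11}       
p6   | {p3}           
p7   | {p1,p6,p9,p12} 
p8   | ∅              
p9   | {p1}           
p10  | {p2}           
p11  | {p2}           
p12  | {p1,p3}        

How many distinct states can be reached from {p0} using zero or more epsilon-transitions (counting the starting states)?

7

Start with {p0}.
From p0 via epsilon: add p2.
From p2 via epsilon: add p6.
From p6 via epsilon: add p3.
From p3 via epsilon: add p9, p12.
From p9 via epsilon: add p1.
epsilon-closure = {p0, p1, p2, p3, p6, p9, p12}, which has 7 states.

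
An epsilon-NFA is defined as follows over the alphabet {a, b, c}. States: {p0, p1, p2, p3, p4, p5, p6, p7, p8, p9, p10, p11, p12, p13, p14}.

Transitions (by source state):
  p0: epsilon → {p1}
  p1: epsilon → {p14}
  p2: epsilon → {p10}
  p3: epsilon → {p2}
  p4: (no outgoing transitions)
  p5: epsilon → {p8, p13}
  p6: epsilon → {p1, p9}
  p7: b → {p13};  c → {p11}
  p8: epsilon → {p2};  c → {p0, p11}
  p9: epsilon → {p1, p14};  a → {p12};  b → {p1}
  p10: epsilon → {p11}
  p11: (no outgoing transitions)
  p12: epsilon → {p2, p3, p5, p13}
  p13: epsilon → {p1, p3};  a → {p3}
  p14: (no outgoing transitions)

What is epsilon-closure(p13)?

Start with {p13}.
From p13 via epsilon: add p1, p3.
From p1 via epsilon: add p14.
From p3 via epsilon: add p2.
From p2 via epsilon: add p10.
From p10 via epsilon: add p11.
No new states can be added; the closed set is {p1, p2, p3, p10, p11, p13, p14}.

{p1, p2, p3, p10, p11, p13, p14}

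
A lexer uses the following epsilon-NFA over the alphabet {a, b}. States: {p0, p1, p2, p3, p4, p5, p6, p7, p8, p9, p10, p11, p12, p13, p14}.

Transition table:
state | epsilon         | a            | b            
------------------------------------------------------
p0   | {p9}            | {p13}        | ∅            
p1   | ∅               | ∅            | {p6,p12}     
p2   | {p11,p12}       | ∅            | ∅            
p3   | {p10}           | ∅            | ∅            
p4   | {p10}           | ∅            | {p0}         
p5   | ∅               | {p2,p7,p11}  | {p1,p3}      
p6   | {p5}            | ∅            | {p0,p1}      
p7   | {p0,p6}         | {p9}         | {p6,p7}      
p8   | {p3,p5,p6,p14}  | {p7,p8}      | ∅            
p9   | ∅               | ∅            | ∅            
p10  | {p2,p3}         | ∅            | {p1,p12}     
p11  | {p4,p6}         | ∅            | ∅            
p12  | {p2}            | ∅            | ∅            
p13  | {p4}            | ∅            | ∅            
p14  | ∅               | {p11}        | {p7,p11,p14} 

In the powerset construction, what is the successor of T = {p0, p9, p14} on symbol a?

p0 on a → {p13}.
p14 on a → {p11}.
No a-transition from p9.
Union after reading a: {p11, p13}.
Now take the epsilon-closure:
From p11 via epsilon: add p4, p6.
From p4 via epsilon: add p10.
From p6 via epsilon: add p5.
From p10 via epsilon: add p2, p3.
From p2 via epsilon: add p12.
No new states can be added; the closed set is {p2, p3, p4, p5, p6, p10, p11, p12, p13}.

{p2, p3, p4, p5, p6, p10, p11, p12, p13}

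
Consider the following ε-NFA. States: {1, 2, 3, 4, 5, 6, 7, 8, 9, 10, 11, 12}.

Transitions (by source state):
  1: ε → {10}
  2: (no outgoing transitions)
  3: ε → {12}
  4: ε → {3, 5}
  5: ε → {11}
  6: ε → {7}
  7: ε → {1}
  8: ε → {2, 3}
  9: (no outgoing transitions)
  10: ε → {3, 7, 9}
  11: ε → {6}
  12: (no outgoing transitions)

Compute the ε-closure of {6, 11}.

Start with {6, 11}.
From 6 via ε: add 7.
From 7 via ε: add 1.
From 1 via ε: add 10.
From 10 via ε: add 3, 9.
From 3 via ε: add 12.
No new states can be added; the closed set is {1, 3, 6, 7, 9, 10, 11, 12}.

{1, 3, 6, 7, 9, 10, 11, 12}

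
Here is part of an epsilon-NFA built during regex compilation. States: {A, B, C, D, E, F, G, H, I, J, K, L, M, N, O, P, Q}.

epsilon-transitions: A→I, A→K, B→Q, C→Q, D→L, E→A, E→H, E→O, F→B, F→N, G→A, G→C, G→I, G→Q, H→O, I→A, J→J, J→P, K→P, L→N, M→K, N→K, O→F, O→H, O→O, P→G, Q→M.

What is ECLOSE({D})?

{A, C, D, G, I, K, L, M, N, P, Q}

Start with {D}.
From D via epsilon: add L.
From L via epsilon: add N.
From N via epsilon: add K.
From K via epsilon: add P.
From P via epsilon: add G.
From G via epsilon: add A, C, I, Q.
From Q via epsilon: add M.
No new states can be added; the closed set is {A, C, D, G, I, K, L, M, N, P, Q}.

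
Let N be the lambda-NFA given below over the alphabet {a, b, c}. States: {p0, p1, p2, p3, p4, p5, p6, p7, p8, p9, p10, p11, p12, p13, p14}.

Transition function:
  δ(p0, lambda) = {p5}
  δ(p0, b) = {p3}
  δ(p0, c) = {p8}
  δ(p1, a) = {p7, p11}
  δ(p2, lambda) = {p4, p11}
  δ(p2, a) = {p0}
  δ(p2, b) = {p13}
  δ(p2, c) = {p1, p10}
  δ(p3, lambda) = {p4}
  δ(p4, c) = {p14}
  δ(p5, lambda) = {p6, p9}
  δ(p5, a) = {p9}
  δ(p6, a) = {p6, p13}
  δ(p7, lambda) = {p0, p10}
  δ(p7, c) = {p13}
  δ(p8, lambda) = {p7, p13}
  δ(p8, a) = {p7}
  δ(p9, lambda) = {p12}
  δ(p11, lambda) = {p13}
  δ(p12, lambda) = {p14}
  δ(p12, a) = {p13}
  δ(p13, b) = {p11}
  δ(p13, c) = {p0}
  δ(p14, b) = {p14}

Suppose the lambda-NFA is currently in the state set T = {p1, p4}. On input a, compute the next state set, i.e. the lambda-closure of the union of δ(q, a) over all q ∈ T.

p1 on a → {p7, p11}.
No a-transition from p4.
Union after reading a: {p7, p11}.
Now take the lambda-closure:
From p7 via lambda: add p0, p10.
From p11 via lambda: add p13.
From p0 via lambda: add p5.
From p5 via lambda: add p6, p9.
From p9 via lambda: add p12.
From p12 via lambda: add p14.
No new states can be added; the closed set is {p0, p5, p6, p7, p9, p10, p11, p12, p13, p14}.

{p0, p5, p6, p7, p9, p10, p11, p12, p13, p14}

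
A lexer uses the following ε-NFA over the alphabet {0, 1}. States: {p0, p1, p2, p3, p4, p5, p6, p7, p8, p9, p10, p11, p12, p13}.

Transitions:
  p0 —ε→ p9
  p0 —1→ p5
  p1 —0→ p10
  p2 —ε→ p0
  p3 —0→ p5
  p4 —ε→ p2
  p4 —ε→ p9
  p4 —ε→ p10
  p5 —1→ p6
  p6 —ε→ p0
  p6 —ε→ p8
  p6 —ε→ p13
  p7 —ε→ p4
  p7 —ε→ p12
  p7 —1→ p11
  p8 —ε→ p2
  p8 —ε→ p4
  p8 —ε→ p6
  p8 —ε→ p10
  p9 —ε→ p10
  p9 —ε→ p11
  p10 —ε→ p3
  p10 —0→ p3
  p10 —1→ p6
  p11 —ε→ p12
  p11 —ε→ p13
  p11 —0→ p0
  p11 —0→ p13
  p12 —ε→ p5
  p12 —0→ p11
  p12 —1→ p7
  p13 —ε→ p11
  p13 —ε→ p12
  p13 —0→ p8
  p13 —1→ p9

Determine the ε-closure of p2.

{p0, p2, p3, p5, p9, p10, p11, p12, p13}

Start with {p2}.
From p2 via ε: add p0.
From p0 via ε: add p9.
From p9 via ε: add p10, p11.
From p10 via ε: add p3.
From p11 via ε: add p12, p13.
From p12 via ε: add p5.
No new states can be added; the closed set is {p0, p2, p3, p5, p9, p10, p11, p12, p13}.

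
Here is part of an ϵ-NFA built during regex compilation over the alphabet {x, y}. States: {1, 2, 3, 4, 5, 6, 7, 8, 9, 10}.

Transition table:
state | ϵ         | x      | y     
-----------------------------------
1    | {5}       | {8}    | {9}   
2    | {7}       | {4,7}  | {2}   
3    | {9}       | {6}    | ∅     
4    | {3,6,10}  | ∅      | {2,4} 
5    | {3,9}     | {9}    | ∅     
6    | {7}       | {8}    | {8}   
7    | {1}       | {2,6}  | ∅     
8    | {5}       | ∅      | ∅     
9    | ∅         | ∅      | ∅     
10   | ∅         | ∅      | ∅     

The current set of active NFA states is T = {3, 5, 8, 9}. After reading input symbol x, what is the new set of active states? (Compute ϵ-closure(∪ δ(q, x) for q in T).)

3 on x → {6}.
5 on x → {9}.
No x-transition from 8, 9.
Union after reading x: {6, 9}.
Now take the ϵ-closure:
From 6 via ϵ: add 7.
From 7 via ϵ: add 1.
From 1 via ϵ: add 5.
From 5 via ϵ: add 3.
No new states can be added; the closed set is {1, 3, 5, 6, 7, 9}.

{1, 3, 5, 6, 7, 9}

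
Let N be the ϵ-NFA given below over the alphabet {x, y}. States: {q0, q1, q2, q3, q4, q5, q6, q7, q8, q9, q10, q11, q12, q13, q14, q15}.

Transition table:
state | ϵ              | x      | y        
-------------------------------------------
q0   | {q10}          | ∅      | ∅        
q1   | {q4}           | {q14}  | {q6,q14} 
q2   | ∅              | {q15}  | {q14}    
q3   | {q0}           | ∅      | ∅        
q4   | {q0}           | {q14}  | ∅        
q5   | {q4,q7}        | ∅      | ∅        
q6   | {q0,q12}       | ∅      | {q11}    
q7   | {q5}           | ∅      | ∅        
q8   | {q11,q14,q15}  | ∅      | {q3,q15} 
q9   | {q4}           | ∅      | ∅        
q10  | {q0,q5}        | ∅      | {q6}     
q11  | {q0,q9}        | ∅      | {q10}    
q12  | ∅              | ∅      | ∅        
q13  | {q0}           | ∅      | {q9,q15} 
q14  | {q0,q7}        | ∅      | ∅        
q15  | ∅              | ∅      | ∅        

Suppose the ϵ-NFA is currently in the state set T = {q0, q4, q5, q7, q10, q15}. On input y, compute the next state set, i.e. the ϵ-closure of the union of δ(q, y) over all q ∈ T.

{q0, q4, q5, q6, q7, q10, q12}

q10 on y → {q6}.
No y-transition from q0, q4, q5, q7, q15.
Union after reading y: {q6}.
Now take the ϵ-closure:
From q6 via ϵ: add q0, q12.
From q0 via ϵ: add q10.
From q10 via ϵ: add q5.
From q5 via ϵ: add q4, q7.
No new states can be added; the closed set is {q0, q4, q5, q6, q7, q10, q12}.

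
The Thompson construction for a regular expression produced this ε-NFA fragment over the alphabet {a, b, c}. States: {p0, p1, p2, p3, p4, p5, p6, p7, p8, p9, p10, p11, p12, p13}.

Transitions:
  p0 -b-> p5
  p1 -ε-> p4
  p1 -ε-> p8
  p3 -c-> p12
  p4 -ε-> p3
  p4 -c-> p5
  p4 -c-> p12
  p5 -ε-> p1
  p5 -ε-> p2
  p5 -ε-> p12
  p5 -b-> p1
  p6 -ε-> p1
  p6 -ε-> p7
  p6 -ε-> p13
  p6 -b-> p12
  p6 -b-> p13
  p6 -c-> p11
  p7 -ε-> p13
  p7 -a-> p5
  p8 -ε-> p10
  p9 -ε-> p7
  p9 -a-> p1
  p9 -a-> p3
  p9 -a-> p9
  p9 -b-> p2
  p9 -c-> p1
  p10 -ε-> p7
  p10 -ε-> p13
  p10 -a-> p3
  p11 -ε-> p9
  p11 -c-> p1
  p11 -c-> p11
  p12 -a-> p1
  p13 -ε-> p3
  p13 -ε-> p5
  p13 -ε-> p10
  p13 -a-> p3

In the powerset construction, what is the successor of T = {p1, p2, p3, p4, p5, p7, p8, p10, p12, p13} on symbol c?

p3 on c → {p12}.
p4 on c → {p5, p12}.
No c-transition from p1, p2, p5, p7, p8, p10, p12, p13.
Union after reading c: {p5, p12}.
Now take the ε-closure:
From p5 via ε: add p1, p2.
From p1 via ε: add p4, p8.
From p4 via ε: add p3.
From p8 via ε: add p10.
From p10 via ε: add p7, p13.
No new states can be added; the closed set is {p1, p2, p3, p4, p5, p7, p8, p10, p12, p13}.

{p1, p2, p3, p4, p5, p7, p8, p10, p12, p13}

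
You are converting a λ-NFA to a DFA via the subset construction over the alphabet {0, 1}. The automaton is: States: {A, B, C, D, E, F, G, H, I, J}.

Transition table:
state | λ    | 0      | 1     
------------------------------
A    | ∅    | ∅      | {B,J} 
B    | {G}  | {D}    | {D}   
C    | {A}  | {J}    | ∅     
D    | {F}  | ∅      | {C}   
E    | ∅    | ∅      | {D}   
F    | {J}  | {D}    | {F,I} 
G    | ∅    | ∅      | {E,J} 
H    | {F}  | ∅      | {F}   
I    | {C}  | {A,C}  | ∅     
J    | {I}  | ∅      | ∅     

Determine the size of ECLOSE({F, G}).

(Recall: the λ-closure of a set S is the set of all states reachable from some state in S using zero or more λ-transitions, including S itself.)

6

Start with {F, G}.
From F via λ: add J.
From J via λ: add I.
From I via λ: add C.
From C via λ: add A.
λ-closure = {A, C, F, G, I, J}, which has 6 states.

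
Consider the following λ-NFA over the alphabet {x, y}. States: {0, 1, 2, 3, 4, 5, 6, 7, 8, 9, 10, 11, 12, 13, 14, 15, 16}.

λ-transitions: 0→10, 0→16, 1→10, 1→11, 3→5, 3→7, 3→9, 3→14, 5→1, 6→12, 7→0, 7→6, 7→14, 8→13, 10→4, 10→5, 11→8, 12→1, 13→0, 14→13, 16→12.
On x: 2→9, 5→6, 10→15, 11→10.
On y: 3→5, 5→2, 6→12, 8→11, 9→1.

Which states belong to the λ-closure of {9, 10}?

Start with {9, 10}.
From 10 via λ: add 4, 5.
From 5 via λ: add 1.
From 1 via λ: add 11.
From 11 via λ: add 8.
From 8 via λ: add 13.
From 13 via λ: add 0.
From 0 via λ: add 16.
From 16 via λ: add 12.
No new states can be added; the closed set is {0, 1, 4, 5, 8, 9, 10, 11, 12, 13, 16}.

{0, 1, 4, 5, 8, 9, 10, 11, 12, 13, 16}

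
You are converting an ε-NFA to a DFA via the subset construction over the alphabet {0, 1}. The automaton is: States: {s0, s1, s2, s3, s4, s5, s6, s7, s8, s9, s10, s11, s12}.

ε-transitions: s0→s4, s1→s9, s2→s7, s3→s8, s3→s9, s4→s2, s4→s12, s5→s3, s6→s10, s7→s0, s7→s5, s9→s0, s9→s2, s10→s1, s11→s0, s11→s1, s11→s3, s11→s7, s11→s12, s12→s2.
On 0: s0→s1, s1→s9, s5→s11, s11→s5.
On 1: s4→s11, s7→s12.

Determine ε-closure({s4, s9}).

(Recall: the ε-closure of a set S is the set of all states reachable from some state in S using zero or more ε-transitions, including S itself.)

Start with {s4, s9}.
From s4 via ε: add s2, s12.
From s9 via ε: add s0.
From s2 via ε: add s7.
From s7 via ε: add s5.
From s5 via ε: add s3.
From s3 via ε: add s8.
No new states can be added; the closed set is {s0, s2, s3, s4, s5, s7, s8, s9, s12}.

{s0, s2, s3, s4, s5, s7, s8, s9, s12}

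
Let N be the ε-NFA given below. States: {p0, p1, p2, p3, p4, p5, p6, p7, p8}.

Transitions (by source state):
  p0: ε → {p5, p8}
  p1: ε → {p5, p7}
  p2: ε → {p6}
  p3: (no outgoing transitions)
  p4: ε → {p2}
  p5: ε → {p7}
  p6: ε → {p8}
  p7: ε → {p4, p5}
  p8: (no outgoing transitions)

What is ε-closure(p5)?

{p2, p4, p5, p6, p7, p8}

Start with {p5}.
From p5 via ε: add p7.
From p7 via ε: add p4.
From p4 via ε: add p2.
From p2 via ε: add p6.
From p6 via ε: add p8.
No new states can be added; the closed set is {p2, p4, p5, p6, p7, p8}.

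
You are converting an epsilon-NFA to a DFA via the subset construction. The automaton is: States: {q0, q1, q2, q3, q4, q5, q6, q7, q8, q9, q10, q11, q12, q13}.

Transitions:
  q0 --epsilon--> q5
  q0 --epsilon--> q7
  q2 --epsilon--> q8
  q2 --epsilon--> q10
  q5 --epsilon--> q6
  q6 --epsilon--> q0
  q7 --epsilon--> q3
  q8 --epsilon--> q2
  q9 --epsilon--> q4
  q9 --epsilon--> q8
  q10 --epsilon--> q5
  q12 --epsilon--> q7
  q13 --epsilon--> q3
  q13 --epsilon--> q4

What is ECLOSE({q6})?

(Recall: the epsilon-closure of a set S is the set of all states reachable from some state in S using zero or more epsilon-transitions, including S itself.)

Start with {q6}.
From q6 via epsilon: add q0.
From q0 via epsilon: add q5, q7.
From q7 via epsilon: add q3.
No new states can be added; the closed set is {q0, q3, q5, q6, q7}.

{q0, q3, q5, q6, q7}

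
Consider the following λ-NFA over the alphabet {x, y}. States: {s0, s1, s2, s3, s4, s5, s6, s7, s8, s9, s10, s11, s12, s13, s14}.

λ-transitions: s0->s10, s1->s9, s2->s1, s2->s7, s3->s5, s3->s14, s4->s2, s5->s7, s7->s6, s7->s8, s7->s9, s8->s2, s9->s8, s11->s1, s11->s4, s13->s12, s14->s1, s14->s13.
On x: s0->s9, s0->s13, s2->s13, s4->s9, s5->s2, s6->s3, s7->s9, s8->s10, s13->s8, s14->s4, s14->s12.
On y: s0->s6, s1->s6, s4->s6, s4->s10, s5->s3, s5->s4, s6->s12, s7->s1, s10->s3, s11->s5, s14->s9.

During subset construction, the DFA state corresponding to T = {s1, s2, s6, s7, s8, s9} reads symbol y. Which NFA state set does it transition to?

s1 on y → {s6}.
s6 on y → {s12}.
s7 on y → {s1}.
No y-transition from s2, s8, s9.
Union after reading y: {s1, s6, s12}.
Now take the λ-closure:
From s1 via λ: add s9.
From s9 via λ: add s8.
From s8 via λ: add s2.
From s2 via λ: add s7.
No new states can be added; the closed set is {s1, s2, s6, s7, s8, s9, s12}.

{s1, s2, s6, s7, s8, s9, s12}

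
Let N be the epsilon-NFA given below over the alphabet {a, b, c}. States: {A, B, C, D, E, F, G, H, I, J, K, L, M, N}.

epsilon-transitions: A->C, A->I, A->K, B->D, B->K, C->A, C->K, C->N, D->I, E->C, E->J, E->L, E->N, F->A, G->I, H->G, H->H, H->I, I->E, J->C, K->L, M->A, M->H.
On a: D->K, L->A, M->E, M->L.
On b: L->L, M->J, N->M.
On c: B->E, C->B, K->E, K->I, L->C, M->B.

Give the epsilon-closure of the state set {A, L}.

Start with {A, L}.
From A via epsilon: add C, I, K.
From C via epsilon: add N.
From I via epsilon: add E.
From E via epsilon: add J.
No new states can be added; the closed set is {A, C, E, I, J, K, L, N}.

{A, C, E, I, J, K, L, N}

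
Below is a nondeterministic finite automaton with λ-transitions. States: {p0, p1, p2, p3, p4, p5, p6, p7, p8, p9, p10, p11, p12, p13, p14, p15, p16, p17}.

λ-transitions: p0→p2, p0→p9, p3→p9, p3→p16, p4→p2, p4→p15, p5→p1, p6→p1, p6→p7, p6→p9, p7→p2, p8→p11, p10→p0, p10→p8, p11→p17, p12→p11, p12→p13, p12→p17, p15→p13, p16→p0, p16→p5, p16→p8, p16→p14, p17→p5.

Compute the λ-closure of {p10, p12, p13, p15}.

{p0, p1, p2, p5, p8, p9, p10, p11, p12, p13, p15, p17}

Start with {p10, p12, p13, p15}.
From p10 via λ: add p0, p8.
From p12 via λ: add p11, p17.
From p0 via λ: add p2, p9.
From p17 via λ: add p5.
From p5 via λ: add p1.
No new states can be added; the closed set is {p0, p1, p2, p5, p8, p9, p10, p11, p12, p13, p15, p17}.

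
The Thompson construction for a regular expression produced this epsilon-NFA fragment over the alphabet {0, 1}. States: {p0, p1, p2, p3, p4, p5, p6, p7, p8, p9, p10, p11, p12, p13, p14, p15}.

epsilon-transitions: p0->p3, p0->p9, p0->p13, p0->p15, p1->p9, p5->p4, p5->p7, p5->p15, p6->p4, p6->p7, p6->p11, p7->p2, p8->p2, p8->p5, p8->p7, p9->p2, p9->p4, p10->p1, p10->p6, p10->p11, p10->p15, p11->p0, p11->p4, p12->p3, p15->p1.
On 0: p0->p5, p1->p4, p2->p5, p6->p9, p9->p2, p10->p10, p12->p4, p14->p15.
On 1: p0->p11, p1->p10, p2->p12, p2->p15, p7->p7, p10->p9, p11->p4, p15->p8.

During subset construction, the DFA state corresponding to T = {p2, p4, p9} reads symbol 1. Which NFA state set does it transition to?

{p1, p2, p3, p4, p9, p12, p15}

p2 on 1 → {p12, p15}.
No 1-transition from p4, p9.
Union after reading 1: {p12, p15}.
Now take the epsilon-closure:
From p12 via epsilon: add p3.
From p15 via epsilon: add p1.
From p1 via epsilon: add p9.
From p9 via epsilon: add p2, p4.
No new states can be added; the closed set is {p1, p2, p3, p4, p9, p12, p15}.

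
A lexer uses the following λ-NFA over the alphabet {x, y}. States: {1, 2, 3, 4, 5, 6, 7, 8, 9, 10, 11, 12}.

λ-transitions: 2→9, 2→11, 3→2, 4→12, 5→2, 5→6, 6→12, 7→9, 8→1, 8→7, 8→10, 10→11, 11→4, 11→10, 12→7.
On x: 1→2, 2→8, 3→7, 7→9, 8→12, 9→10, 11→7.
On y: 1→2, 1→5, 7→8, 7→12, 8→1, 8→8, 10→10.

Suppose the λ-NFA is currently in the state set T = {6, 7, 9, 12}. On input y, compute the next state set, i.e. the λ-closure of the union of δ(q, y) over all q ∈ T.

7 on y → {8, 12}.
No y-transition from 6, 9, 12.
Union after reading y: {8, 12}.
Now take the λ-closure:
From 8 via λ: add 1, 7, 10.
From 7 via λ: add 9.
From 10 via λ: add 11.
From 11 via λ: add 4.
No new states can be added; the closed set is {1, 4, 7, 8, 9, 10, 11, 12}.

{1, 4, 7, 8, 9, 10, 11, 12}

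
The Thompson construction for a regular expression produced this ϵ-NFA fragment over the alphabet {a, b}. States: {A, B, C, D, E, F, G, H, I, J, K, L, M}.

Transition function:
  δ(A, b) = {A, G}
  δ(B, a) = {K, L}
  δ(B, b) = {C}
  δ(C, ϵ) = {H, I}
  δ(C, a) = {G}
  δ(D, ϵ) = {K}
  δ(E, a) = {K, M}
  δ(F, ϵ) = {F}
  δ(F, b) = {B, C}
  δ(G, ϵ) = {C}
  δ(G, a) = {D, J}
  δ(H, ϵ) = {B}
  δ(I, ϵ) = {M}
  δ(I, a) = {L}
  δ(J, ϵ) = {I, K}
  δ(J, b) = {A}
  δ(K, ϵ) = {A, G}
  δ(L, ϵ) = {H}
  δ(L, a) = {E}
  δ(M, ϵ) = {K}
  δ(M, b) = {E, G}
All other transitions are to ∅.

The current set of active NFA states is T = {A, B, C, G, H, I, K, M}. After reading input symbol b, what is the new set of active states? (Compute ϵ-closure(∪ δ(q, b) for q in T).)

A on b → {A, G}.
B on b → {C}.
M on b → {E, G}.
No b-transition from C, G, H, I, K.
Union after reading b: {A, C, E, G}.
Now take the ϵ-closure:
From C via ϵ: add H, I.
From H via ϵ: add B.
From I via ϵ: add M.
From M via ϵ: add K.
No new states can be added; the closed set is {A, B, C, E, G, H, I, K, M}.

{A, B, C, E, G, H, I, K, M}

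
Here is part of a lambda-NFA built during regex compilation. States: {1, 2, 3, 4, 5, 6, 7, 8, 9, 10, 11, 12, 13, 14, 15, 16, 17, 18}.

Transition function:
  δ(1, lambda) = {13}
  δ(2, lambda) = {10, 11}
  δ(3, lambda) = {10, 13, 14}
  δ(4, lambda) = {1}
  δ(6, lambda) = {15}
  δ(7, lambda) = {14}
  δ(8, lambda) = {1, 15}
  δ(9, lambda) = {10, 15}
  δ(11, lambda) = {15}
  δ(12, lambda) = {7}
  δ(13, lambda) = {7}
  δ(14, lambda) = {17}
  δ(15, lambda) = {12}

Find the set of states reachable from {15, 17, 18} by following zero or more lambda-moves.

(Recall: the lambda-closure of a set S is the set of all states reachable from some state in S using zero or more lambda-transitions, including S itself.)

Start with {15, 17, 18}.
From 15 via lambda: add 12.
From 12 via lambda: add 7.
From 7 via lambda: add 14.
No new states can be added; the closed set is {7, 12, 14, 15, 17, 18}.

{7, 12, 14, 15, 17, 18}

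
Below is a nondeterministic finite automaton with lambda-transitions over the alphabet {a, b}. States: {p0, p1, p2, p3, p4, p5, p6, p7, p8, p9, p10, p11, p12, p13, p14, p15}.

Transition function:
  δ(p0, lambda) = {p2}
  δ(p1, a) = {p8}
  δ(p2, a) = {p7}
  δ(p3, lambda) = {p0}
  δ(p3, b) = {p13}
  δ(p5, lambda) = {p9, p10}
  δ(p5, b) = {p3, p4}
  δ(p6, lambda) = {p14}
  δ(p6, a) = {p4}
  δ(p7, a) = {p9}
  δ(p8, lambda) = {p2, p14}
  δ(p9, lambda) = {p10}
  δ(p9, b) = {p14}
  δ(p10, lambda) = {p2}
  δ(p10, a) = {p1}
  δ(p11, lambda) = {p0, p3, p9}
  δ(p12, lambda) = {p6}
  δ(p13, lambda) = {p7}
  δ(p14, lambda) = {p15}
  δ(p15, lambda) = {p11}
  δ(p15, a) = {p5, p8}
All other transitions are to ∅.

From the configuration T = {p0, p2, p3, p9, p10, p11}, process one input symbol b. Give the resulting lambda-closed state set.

{p0, p2, p3, p7, p9, p10, p11, p13, p14, p15}

p3 on b → {p13}.
p9 on b → {p14}.
No b-transition from p0, p2, p10, p11.
Union after reading b: {p13, p14}.
Now take the lambda-closure:
From p13 via lambda: add p7.
From p14 via lambda: add p15.
From p15 via lambda: add p11.
From p11 via lambda: add p0, p3, p9.
From p0 via lambda: add p2.
From p9 via lambda: add p10.
No new states can be added; the closed set is {p0, p2, p3, p7, p9, p10, p11, p13, p14, p15}.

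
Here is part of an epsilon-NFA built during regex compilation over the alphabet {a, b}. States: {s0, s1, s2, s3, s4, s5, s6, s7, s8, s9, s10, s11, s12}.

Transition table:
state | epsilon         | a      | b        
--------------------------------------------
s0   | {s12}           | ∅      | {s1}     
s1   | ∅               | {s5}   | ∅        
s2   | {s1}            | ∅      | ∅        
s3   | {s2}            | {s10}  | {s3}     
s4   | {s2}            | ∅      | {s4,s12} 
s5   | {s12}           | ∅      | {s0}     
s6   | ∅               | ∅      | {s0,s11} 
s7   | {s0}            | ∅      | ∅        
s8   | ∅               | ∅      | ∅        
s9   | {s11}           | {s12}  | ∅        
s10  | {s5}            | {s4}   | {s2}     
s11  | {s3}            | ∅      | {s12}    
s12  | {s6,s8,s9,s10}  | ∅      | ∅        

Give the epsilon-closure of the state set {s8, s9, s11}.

Start with {s8, s9, s11}.
From s11 via epsilon: add s3.
From s3 via epsilon: add s2.
From s2 via epsilon: add s1.
No new states can be added; the closed set is {s1, s2, s3, s8, s9, s11}.

{s1, s2, s3, s8, s9, s11}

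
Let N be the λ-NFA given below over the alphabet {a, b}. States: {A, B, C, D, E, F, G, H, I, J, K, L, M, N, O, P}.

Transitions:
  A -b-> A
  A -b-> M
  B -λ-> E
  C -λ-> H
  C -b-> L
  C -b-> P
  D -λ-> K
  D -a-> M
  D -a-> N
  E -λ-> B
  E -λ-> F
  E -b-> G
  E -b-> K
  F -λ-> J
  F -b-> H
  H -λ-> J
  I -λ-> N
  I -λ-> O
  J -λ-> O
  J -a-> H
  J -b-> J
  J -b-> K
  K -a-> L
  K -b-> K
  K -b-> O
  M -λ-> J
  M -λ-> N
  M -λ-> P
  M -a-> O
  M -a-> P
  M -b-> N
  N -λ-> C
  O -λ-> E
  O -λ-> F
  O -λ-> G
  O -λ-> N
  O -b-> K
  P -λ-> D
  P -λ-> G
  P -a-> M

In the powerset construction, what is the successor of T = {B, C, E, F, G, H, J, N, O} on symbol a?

{B, C, E, F, G, H, J, N, O}

J on a → {H}.
No a-transition from B, C, E, F, G, H, N, O.
Union after reading a: {H}.
Now take the λ-closure:
From H via λ: add J.
From J via λ: add O.
From O via λ: add E, F, G, N.
From E via λ: add B.
From N via λ: add C.
No new states can be added; the closed set is {B, C, E, F, G, H, J, N, O}.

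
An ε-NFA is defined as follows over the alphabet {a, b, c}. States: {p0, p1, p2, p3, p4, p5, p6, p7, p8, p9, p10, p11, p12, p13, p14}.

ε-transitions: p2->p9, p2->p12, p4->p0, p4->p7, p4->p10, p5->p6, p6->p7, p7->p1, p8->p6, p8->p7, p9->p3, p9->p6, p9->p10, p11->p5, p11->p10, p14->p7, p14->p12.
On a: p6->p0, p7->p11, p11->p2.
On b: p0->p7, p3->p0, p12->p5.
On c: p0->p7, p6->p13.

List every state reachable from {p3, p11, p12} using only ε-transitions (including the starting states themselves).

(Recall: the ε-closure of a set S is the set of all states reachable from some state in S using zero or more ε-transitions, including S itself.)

{p1, p3, p5, p6, p7, p10, p11, p12}

Start with {p3, p11, p12}.
From p11 via ε: add p5, p10.
From p5 via ε: add p6.
From p6 via ε: add p7.
From p7 via ε: add p1.
No new states can be added; the closed set is {p1, p3, p5, p6, p7, p10, p11, p12}.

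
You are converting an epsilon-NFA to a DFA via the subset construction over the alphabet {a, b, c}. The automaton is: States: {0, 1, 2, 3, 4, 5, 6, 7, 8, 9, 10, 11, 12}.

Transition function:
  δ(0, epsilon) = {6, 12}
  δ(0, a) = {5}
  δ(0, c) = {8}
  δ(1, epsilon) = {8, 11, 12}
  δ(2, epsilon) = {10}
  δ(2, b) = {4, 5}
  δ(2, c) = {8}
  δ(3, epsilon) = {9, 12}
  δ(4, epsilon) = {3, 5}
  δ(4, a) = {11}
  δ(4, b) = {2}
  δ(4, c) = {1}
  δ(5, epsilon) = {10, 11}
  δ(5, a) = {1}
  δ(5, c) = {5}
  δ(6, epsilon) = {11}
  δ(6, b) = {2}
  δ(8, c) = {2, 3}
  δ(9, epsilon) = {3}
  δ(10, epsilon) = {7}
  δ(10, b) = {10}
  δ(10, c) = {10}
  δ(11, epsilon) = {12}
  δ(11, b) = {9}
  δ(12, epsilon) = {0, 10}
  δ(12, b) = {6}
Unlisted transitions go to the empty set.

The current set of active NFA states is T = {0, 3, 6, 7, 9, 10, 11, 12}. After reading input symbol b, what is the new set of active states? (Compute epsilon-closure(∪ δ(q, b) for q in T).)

{0, 2, 3, 6, 7, 9, 10, 11, 12}

6 on b → {2}.
10 on b → {10}.
11 on b → {9}.
12 on b → {6}.
No b-transition from 0, 3, 7, 9.
Union after reading b: {2, 6, 9, 10}.
Now take the epsilon-closure:
From 6 via epsilon: add 11.
From 9 via epsilon: add 3.
From 10 via epsilon: add 7.
From 3 via epsilon: add 12.
From 12 via epsilon: add 0.
No new states can be added; the closed set is {0, 2, 3, 6, 7, 9, 10, 11, 12}.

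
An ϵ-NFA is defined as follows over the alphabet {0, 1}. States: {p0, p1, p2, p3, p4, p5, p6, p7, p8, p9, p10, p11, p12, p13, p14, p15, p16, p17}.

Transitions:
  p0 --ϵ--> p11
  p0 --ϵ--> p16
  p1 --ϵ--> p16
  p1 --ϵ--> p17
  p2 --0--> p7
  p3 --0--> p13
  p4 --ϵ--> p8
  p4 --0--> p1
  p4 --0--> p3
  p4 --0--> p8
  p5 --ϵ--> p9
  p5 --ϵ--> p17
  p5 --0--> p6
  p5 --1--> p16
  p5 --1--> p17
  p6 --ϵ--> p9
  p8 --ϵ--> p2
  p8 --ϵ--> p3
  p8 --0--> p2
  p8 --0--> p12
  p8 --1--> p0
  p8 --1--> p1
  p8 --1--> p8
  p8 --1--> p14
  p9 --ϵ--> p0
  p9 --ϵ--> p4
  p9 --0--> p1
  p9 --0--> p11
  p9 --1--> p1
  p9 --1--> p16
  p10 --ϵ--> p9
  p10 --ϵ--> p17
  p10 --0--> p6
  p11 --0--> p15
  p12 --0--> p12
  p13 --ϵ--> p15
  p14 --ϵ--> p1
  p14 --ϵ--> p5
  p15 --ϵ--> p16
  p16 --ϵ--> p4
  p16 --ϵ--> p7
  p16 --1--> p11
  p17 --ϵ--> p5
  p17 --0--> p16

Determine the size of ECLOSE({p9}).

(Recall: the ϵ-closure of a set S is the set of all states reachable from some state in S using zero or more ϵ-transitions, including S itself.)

9

Start with {p9}.
From p9 via ϵ: add p0, p4.
From p0 via ϵ: add p11, p16.
From p4 via ϵ: add p8.
From p8 via ϵ: add p2, p3.
From p16 via ϵ: add p7.
ϵ-closure = {p0, p2, p3, p4, p7, p8, p9, p11, p16}, which has 9 states.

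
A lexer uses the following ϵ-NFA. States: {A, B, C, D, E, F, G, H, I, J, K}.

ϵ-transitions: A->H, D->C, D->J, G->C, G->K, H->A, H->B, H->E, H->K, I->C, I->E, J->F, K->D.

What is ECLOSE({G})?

{C, D, F, G, J, K}

Start with {G}.
From G via ϵ: add C, K.
From K via ϵ: add D.
From D via ϵ: add J.
From J via ϵ: add F.
No new states can be added; the closed set is {C, D, F, G, J, K}.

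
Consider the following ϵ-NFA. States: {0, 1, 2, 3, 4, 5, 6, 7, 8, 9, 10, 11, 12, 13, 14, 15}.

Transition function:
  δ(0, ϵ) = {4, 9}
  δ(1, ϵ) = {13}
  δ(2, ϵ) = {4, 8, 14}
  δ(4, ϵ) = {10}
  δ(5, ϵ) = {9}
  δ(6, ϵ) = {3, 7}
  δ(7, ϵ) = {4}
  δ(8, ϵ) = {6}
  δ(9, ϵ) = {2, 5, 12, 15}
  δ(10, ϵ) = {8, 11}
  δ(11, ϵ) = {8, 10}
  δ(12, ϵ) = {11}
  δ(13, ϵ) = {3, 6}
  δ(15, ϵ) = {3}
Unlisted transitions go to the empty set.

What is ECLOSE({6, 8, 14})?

{3, 4, 6, 7, 8, 10, 11, 14}

Start with {6, 8, 14}.
From 6 via ϵ: add 3, 7.
From 7 via ϵ: add 4.
From 4 via ϵ: add 10.
From 10 via ϵ: add 11.
No new states can be added; the closed set is {3, 4, 6, 7, 8, 10, 11, 14}.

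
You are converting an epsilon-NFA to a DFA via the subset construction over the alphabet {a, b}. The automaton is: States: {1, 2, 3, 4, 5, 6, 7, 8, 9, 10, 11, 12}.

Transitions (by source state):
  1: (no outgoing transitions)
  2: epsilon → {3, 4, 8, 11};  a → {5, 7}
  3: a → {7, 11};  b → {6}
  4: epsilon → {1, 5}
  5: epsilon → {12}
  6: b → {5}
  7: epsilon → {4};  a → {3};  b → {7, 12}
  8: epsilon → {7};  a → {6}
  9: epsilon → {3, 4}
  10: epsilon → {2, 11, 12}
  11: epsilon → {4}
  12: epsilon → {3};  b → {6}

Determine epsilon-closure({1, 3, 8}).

{1, 3, 4, 5, 7, 8, 12}

Start with {1, 3, 8}.
From 8 via epsilon: add 7.
From 7 via epsilon: add 4.
From 4 via epsilon: add 5.
From 5 via epsilon: add 12.
No new states can be added; the closed set is {1, 3, 4, 5, 7, 8, 12}.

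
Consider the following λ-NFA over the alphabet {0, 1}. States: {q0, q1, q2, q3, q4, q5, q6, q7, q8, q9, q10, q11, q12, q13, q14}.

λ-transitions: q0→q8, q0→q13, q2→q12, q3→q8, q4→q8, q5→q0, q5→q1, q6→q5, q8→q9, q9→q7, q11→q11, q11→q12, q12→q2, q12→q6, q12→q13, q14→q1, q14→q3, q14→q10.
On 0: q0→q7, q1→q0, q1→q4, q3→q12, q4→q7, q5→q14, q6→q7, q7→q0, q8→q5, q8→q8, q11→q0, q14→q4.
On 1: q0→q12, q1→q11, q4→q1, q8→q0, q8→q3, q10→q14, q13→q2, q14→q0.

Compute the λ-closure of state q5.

{q0, q1, q5, q7, q8, q9, q13}

Start with {q5}.
From q5 via λ: add q0, q1.
From q0 via λ: add q8, q13.
From q8 via λ: add q9.
From q9 via λ: add q7.
No new states can be added; the closed set is {q0, q1, q5, q7, q8, q9, q13}.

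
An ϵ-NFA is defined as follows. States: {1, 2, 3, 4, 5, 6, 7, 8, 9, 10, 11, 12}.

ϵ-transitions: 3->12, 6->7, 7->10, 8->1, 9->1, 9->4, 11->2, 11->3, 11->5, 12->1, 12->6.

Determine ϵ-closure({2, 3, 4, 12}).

Start with {2, 3, 4, 12}.
From 12 via ϵ: add 1, 6.
From 6 via ϵ: add 7.
From 7 via ϵ: add 10.
No new states can be added; the closed set is {1, 2, 3, 4, 6, 7, 10, 12}.

{1, 2, 3, 4, 6, 7, 10, 12}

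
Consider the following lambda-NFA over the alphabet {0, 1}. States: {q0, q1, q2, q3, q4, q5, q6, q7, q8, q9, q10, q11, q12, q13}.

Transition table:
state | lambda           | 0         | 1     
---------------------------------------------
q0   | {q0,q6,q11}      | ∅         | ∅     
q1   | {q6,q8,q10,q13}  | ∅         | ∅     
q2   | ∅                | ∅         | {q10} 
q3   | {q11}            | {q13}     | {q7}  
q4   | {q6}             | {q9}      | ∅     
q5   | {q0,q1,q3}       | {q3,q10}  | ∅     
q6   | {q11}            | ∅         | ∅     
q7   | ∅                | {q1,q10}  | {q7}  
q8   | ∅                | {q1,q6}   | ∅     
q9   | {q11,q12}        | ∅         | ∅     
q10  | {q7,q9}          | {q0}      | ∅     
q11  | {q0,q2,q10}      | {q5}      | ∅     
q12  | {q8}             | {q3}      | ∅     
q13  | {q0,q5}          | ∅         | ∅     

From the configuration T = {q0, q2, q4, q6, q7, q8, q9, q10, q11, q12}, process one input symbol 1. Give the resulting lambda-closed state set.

{q0, q2, q6, q7, q8, q9, q10, q11, q12}

q2 on 1 → {q10}.
q7 on 1 → {q7}.
No 1-transition from q0, q4, q6, q8, q9, q10, q11, q12.
Union after reading 1: {q7, q10}.
Now take the lambda-closure:
From q10 via lambda: add q9.
From q9 via lambda: add q11, q12.
From q11 via lambda: add q0, q2.
From q12 via lambda: add q8.
From q0 via lambda: add q6.
No new states can be added; the closed set is {q0, q2, q6, q7, q8, q9, q10, q11, q12}.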